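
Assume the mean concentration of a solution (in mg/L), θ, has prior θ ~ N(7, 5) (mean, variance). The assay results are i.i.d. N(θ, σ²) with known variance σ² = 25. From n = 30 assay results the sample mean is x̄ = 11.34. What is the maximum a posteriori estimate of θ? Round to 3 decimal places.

θ̂_MAP = 10.720

n = 30, x̄ = 11.34.
For a Normal prior and Normal likelihood with known variance, the posterior is Normal; its mode equals its mean, the precision-weighted average.
Prior precision 1/σ₀² = 1/5 = 0.2; data precision n/σ² = 30/25 = 1.2.
θ̂ = (0.2·7 + 1.2·11.34) / (0.2 + 1.2) = 15.008/1.4 = 10.720.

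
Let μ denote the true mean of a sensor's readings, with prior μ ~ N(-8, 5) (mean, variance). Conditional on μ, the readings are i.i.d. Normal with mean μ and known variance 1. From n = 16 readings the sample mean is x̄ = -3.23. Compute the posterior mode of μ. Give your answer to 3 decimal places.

n = 16, x̄ = -3.23.
For a Normal prior and Normal likelihood with known variance, the posterior is Normal; its mode equals its mean, the precision-weighted average.
Prior precision 1/σ₀² = 1/5 = 0.2; data precision n/σ² = 16/1 = 16.
μ̂ = (0.2·(-8) + 16·(-3.23)) / (0.2 + 16) = (-53.28)/16.2 = -148/45 ≈ -3.289.

μ̂_MAP = -3.289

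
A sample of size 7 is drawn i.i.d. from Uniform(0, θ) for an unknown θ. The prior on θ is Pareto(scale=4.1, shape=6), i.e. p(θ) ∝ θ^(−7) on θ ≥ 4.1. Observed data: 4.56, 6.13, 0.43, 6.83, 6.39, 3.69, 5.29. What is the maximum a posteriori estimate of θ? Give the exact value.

θ̂_MAP = 6.83

The Uniform(0, θ) likelihood is θ^(−n) for θ ≥ max(xᵢ), zero otherwise. Here max(xᵢ) = 6.83.
Posterior ∝ θ^(−7) · θ^(−7) = θ^(−14) on θ ≥ max(4.1, 6.83) = 6.83.
This density is strictly decreasing in θ, so the posterior mode lies at the lower boundary of the support.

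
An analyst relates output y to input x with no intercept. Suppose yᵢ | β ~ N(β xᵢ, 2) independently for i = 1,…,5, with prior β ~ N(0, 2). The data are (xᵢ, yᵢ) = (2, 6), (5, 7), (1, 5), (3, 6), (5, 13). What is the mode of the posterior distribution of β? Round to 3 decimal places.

β̂_MAP = 2.077

log p(β | y) = −Σ(yᵢ − βxᵢ)²/(2·2) − β²/(2·2) + const.
Setting the derivative to zero: Σxᵢ(yᵢ − βxᵢ)/2 − β/2 = 0, so β = Σxᵢyᵢ / (Σxᵢ² + σ²/τ²).
Σxᵢyᵢ = 2·6 + 5·7 + 1·5 + 3·6 + 5·13 = 135; Σxᵢ² = 64; σ²/τ² = 1.
β̂_MAP = 135 / (64 + 1) = 135/65 ≈ 2.077.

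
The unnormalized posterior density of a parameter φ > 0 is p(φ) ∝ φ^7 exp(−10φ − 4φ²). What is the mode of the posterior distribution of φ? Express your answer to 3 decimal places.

ℓ'(φ) = 7/φ − 10 − 8φ. Setting this to zero and multiplying by φ: 8φ² + 10φ − 7 = 0.
φ = (−10 + √(10² + 4·8·7)) / (2·8) = (−10 + √324) / 16 = (−10 + 18)/16 = 1/2.
ℓ''(φ) = −7/φ² − 8 < 0, confirming a maximum.

φ̂_MAP = 0.500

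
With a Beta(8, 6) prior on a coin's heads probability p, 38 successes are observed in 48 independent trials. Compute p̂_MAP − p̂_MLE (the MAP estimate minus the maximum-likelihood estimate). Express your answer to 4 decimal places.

Posterior is Beta(46, 16); MAP = (46−1)/(62−2) = 45/60 ≈ 0.75000.
MLE ignores the prior: p̂_MLE = k/n = 38/48 ≈ 0.79167.
Difference = 45/60 − 38/48 = -1/24 ≈ -0.0417.

MAP − MLE = -0.0417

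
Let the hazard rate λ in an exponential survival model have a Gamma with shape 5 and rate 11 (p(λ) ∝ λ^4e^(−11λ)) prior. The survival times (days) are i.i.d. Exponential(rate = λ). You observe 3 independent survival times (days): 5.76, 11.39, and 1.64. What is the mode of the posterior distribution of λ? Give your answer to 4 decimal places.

The Exponential(rate=λ) likelihood is ∝ λ^n e^(−λΣtᵢ). Here n = 3 and Σtᵢ = 5.76 + 11.39 + 1.64 = 18.79.
Posterior ∝ λ^4e^(−11λ) · λ^3e^(−18.79λ) = λ^7e^(−29.79λ), i.e. Gamma(8, 29.79).
Mode = (a−1)/b = 7/29.79 ≈ 0.2350.

λ̂_MAP = 0.2350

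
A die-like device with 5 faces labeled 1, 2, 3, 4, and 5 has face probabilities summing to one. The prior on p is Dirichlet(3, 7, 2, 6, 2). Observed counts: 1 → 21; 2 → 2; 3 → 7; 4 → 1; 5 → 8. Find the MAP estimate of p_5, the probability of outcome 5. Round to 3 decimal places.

MAP estimate: 0.167

The posterior is Dirichlet(αᵢ + nᵢ) = Dirichlet(24, 9, 9, 7, 10).
For a Dirichlet(a₁,…,a_K) with all aᵢ > 1, the mode has j-th component (aⱼ − 1)/(Σaᵢ − K).
Here Σaᵢ = 59 and K = 5, so p_5 = (10 − 1)/(59 − 5) = 9/54 ≈ 0.167.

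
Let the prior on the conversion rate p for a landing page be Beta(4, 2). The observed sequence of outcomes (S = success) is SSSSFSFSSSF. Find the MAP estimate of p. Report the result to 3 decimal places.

p̂_MAP = 0.733

Prior: Beta(4, 2).
Data: 8 successes in 11 trials (from the sequence). The binomial likelihood contributes p^8(1−p)^3, so the posterior is Beta(4+8, 2+3) = Beta(12, 5).
For Beta(a, b) with a, b > 1 the mode is (a−1)/(a+b−2) = 11/15 ≈ 0.733.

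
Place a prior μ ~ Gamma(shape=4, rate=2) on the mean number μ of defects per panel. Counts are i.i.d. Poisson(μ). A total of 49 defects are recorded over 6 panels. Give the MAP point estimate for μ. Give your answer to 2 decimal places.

Σxᵢ = 49, n = 6.
Posterior ∝ μ^3e^(−2μ) · μ^49e^(−6μ) = μ^52e^(−8μ), i.e. Gamma(shape=53, rate=8).
The mode of a Gamma(a, b) with a ≥ 1 (shape–rate) is (a−1)/b = 52/8 ≈ 6.50.

μ̂_MAP = 6.50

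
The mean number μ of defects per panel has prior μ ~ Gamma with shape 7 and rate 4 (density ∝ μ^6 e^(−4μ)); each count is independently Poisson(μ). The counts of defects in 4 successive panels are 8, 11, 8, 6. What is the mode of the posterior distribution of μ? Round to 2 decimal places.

μ̂_MAP = 4.88

Σxᵢ = 8+11+8+6 = 33, with n = 4.
Posterior ∝ μ^6e^(−4μ) · μ^33e^(−4μ) = μ^39e^(−8μ), i.e. Gamma(shape=40, rate=8).
The mode of a Gamma(a, b) with a ≥ 1 (shape–rate) is (a−1)/b = 39/8 ≈ 4.88.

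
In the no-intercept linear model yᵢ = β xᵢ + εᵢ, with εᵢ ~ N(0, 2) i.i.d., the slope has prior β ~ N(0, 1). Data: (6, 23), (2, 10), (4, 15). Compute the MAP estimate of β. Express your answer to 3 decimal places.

β̂_MAP = 3.759

log p(β | y) = −Σ(yᵢ − βxᵢ)²/(2·2) − β²/(2·1) + const.
Setting the derivative to zero: Σxᵢ(yᵢ − βxᵢ)/2 − β/1 = 0, so β = Σxᵢyᵢ / (Σxᵢ² + σ²/τ²).
Σxᵢyᵢ = 6·23 + 2·10 + 4·15 = 218; Σxᵢ² = 56; σ²/τ² = 2.
β̂_MAP = 218 / (56 + 2) = 218/58 ≈ 3.759.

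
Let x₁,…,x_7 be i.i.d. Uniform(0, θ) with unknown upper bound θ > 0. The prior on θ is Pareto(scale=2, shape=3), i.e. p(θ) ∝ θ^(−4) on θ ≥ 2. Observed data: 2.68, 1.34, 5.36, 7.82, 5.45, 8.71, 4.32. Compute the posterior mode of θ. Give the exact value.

θ̂_MAP = 8.71

The Uniform(0, θ) likelihood is θ^(−n) for θ ≥ max(xᵢ), zero otherwise. Here max(xᵢ) = 8.71.
Posterior ∝ θ^(−4) · θ^(−7) = θ^(−11) on θ ≥ max(2, 8.71) = 8.71.
This density is strictly decreasing in θ, so the posterior mode lies at the lower boundary of the support.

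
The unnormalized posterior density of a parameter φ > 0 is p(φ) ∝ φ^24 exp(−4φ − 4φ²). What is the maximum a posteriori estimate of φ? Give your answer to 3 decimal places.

φ̂_MAP = 1.500

ℓ'(φ) = 24/φ − 4 − 8φ. Setting this to zero and multiplying by φ: 8φ² + 4φ − 24 = 0.
φ = (−4 + √(4² + 4·8·24)) / (2·8) = (−4 + √784) / 16 = (−4 + 28)/16 = 3/2.
ℓ''(φ) = −24/φ² − 8 < 0, confirming a maximum.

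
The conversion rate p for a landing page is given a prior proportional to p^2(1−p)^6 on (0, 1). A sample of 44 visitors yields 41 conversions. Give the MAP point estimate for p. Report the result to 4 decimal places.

p̂_MAP = 0.8269

The prior density ∝ p^2(1−p)^6 is the kernel of Beta(3, 7).
Data: 41 successes in 44 trials. The binomial likelihood contributes p^41(1−p)^3, so the posterior is Beta(3+41, 7+3) = Beta(44, 10).
For Beta(a, b) with a, b > 1 the mode is (a−1)/(a+b−2) = 43/52 ≈ 0.8269.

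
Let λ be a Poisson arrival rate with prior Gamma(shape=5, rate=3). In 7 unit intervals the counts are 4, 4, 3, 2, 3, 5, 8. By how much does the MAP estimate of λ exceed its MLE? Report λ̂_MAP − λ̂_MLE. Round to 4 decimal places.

MAP − MLE = -0.8429

Σxᵢ = 29. Posterior is Gamma(34, 10); MAP = (34−1)/10 = 33/10 ≈ 3.30000.
MLE = x̄ = 29/7 ≈ 4.14286.
Difference = 33/10 − 29/7 = -59/70 ≈ -0.8429.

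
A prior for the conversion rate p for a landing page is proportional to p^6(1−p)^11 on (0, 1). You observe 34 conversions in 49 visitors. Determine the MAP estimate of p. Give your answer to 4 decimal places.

p̂_MAP = 0.6061

The prior density ∝ p^6(1−p)^11 is the kernel of Beta(7, 12).
Data: 34 successes in 49 trials. The binomial likelihood contributes p^34(1−p)^15, so the posterior is Beta(7+34, 12+15) = Beta(41, 27).
For Beta(a, b) with a, b > 1 the mode is (a−1)/(a+b−2) = 40/66 ≈ 0.6061.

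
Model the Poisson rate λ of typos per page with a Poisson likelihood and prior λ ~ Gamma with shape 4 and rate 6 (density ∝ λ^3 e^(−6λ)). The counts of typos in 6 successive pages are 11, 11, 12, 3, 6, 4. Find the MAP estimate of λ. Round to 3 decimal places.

λ̂_MAP = 4.167

Σxᵢ = 11+11+12+3+6+4 = 47, with n = 6.
Posterior ∝ λ^3e^(−6λ) · λ^47e^(−6λ) = λ^50e^(−12λ), i.e. Gamma(shape=51, rate=12).
The mode of a Gamma(a, b) with a ≥ 1 (shape–rate) is (a−1)/b = 50/12 ≈ 4.167.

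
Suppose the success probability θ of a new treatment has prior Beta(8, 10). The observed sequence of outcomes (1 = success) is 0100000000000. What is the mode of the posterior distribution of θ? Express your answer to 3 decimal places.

Prior: Beta(8, 10).
Data: 1 success in 13 trials (from the sequence). The binomial likelihood contributes θ(1−θ)^12, so the posterior is Beta(8+1, 10+12) = Beta(9, 22).
For Beta(a, b) with a, b > 1 the mode is (a−1)/(a+b−2) = 8/29 ≈ 0.276.

θ̂_MAP = 0.276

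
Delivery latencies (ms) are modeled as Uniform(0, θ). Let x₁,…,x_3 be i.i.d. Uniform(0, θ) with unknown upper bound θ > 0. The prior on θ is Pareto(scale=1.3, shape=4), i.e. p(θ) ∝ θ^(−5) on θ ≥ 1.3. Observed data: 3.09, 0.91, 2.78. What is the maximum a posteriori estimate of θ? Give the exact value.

The Uniform(0, θ) likelihood is θ^(−n) for θ ≥ max(xᵢ), zero otherwise. Here max(xᵢ) = 3.09.
Posterior ∝ θ^(−5) · θ^(−3) = θ^(−8) on θ ≥ max(1.3, 3.09) = 3.09.
This density is strictly decreasing in θ, so the posterior mode lies at the lower boundary of the support.

θ̂_MAP = 3.09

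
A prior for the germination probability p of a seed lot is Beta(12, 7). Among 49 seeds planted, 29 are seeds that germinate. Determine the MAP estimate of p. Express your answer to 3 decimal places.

p̂_MAP = 0.606

Prior: Beta(12, 7).
Data: 29 successes in 49 trials. The binomial likelihood contributes p^29(1−p)^20, so the posterior is Beta(12+29, 7+20) = Beta(41, 27).
For Beta(a, b) with a, b > 1 the mode is (a−1)/(a+b−2) = 40/66 ≈ 0.606.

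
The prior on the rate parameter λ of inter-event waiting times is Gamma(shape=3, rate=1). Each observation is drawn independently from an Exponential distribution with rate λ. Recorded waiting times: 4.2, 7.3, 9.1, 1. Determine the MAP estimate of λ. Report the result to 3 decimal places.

The Exponential(rate=λ) likelihood is ∝ λ^n e^(−λΣtᵢ). Here n = 4 and Σtᵢ = 4.2 + 7.3 + 9.1 + 1 = 21.6.
Posterior ∝ λ^2e^(−1λ) · λ^4e^(−21.6λ) = λ^6e^(−22.6λ), i.e. Gamma(7, 22.6).
Mode = (a−1)/b = 6/22.6 ≈ 0.265.

λ̂_MAP = 0.265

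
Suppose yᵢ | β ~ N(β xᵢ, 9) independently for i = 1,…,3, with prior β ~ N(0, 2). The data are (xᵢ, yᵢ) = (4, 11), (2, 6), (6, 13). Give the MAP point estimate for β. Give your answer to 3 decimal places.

log p(β | y) = −Σ(yᵢ − βxᵢ)²/(2·9) − β²/(2·2) + const.
Setting the derivative to zero: Σxᵢ(yᵢ − βxᵢ)/9 − β/2 = 0, so β = Σxᵢyᵢ / (Σxᵢ² + σ²/τ²).
Σxᵢyᵢ = 4·11 + 2·6 + 6·13 = 134; Σxᵢ² = 56; σ²/τ² = 4.5.
β̂_MAP = 134 / (56 + 4.5) = 134/60.5 ≈ 2.215.

β̂_MAP = 2.215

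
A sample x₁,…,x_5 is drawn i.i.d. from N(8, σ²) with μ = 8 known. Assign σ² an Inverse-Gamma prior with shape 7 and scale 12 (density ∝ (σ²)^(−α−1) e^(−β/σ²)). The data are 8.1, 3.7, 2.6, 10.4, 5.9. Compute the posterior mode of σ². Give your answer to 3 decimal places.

σ̂²_MAP = 3.897

Sum of squared deviations about the known mean: SS = (8.1−8)² + (3.7−8)² + (2.6−8)² + (10.4−8)² + (5.9−8)² = 57.83.
The Normal likelihood contributes (σ²)^(−n/2) exp(−SS/(2σ²)), so the posterior is Inverse-Gamma(α + n/2, β + SS/2) = Inverse-Gamma(9.5, 40.915).
The mode of Inverse-Gamma(a, b) is b/(a+1) = 40.915/10.5 ≈ 3.897.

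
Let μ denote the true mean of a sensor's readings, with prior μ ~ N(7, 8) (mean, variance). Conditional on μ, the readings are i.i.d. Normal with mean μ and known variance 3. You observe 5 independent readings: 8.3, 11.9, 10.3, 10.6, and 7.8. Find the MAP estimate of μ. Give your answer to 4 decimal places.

μ̂_MAP = 9.5860

n = 5; x̄ = (8.3 + 11.9 + 10.3 + 10.6 + 7.8)/5 = 48.9/5 = 9.78.
For a Normal prior and Normal likelihood with known variance, the posterior is Normal; its mode equals its mean, the precision-weighted average.
Prior precision 1/σ₀² = 1/8 = 0.125; data precision n/σ² = 5/3.
μ̂ = (0.125·7 + (5/3)·9.78) / (0.125 + 5/3) = 17.175/(43/24) = 2061/215 ≈ 9.5860.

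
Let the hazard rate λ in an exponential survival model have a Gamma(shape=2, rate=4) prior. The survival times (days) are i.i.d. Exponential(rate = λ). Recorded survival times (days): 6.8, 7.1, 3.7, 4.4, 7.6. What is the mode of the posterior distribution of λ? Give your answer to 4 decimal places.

The Exponential(rate=λ) likelihood is ∝ λ^n e^(−λΣtᵢ). Here n = 5 and Σtᵢ = 6.8 + 7.1 + 3.7 + 4.4 + 7.6 = 29.6.
Posterior ∝ λe^(−4λ) · λ^5e^(−29.6λ) = λ^6e^(−33.6λ), i.e. Gamma(7, 33.6).
Mode = (a−1)/b = 6/33.6 ≈ 0.1786.

λ̂_MAP = 0.1786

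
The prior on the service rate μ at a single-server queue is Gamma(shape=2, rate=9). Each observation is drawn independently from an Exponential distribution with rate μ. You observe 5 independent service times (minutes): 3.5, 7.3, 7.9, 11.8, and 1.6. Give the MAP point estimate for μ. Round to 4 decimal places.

μ̂_MAP = 0.1460

The Exponential(rate=μ) likelihood is ∝ μ^n e^(−μΣtᵢ). Here n = 5 and Σtᵢ = 3.5 + 7.3 + 7.9 + 11.8 + 1.6 = 32.1.
Posterior ∝ μe^(−9μ) · μ^5e^(−32.1μ) = μ^6e^(−41.1μ), i.e. Gamma(7, 41.1).
Mode = (a−1)/b = 6/41.1 ≈ 0.1460.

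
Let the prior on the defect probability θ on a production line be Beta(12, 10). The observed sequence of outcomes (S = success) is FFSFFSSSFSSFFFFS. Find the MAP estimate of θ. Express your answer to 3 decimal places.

Prior: Beta(12, 10).
Data: 7 successes in 16 trials (from the sequence). The binomial likelihood contributes θ^7(1−θ)^9, so the posterior is Beta(12+7, 10+9) = Beta(19, 19).
For Beta(a, b) with a, b > 1 the mode is (a−1)/(a+b−2) = 18/36 ≈ 0.500.

θ̂_MAP = 0.500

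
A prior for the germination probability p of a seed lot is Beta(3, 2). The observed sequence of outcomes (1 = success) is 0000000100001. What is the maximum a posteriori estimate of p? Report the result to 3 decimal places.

p̂_MAP = 0.250

Prior: Beta(3, 2).
Data: 2 successes in 13 trials (from the sequence). The binomial likelihood contributes p^2(1−p)^11, so the posterior is Beta(3+2, 2+11) = Beta(5, 13).
For Beta(a, b) with a, b > 1 the mode is (a−1)/(a+b−2) = 4/16 ≈ 0.250.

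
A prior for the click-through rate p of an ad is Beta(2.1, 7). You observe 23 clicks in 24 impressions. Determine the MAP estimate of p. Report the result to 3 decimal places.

p̂_MAP = 0.775

Prior: Beta(2.1, 7).
Data: 23 successes in 24 trials. The binomial likelihood contributes p^23(1−p)^1, so the posterior is Beta(2.1+23, 7+1) = Beta(25.1, 8).
For Beta(a, b) with a, b > 1 the mode is (a−1)/(a+b−2) = 24.1/31.1 ≈ 0.775.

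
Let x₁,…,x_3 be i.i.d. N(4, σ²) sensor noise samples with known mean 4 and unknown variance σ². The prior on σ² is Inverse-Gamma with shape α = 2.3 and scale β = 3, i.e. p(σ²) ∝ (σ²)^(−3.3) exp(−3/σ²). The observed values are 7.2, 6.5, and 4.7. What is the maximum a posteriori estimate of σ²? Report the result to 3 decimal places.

σ̂²_MAP = 2.394

Sum of squared deviations about the known mean: SS = (7.2−4)² + (6.5−4)² + (4.7−4)² = 16.98.
The Normal likelihood contributes (σ²)^(−n/2) exp(−SS/(2σ²)), so the posterior is Inverse-Gamma(α + n/2, β + SS/2) = Inverse-Gamma(3.8, 11.49).
The mode of Inverse-Gamma(a, b) is b/(a+1) = 11.49/4.8 ≈ 2.394.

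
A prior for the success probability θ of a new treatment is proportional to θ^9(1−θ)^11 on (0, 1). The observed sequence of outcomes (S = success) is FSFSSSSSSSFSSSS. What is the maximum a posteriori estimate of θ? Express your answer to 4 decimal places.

θ̂_MAP = 0.6000

The prior density ∝ θ^9(1−θ)^11 is the kernel of Beta(10, 12).
Data: 12 successes in 15 trials (from the sequence). The binomial likelihood contributes θ^12(1−θ)^3, so the posterior is Beta(10+12, 12+3) = Beta(22, 15).
For Beta(a, b) with a, b > 1 the mode is (a−1)/(a+b−2) = 21/35 ≈ 0.6000.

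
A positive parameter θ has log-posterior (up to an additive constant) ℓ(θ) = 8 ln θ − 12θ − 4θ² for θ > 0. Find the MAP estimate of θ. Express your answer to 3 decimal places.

θ̂_MAP = 0.500

ℓ'(θ) = 8/θ − 12 − 8θ. Setting this to zero and multiplying by θ: 8θ² + 12θ − 8 = 0.
θ = (−12 + √(12² + 4·8·8)) / (2·8) = (−12 + √400) / 16 = (−12 + 20)/16 = 1/2.
ℓ''(θ) = −8/θ² − 8 < 0, confirming a maximum.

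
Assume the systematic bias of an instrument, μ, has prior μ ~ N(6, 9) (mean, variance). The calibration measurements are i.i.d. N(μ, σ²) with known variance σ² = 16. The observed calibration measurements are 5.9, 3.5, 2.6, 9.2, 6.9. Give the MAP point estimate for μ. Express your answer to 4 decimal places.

n = 5; x̄ = (5.9 + 3.5 + 2.6 + 9.2 + 6.9)/5 = 28.1/5 = 5.62.
For a Normal prior and Normal likelihood with known variance, the posterior is Normal; its mode equals its mean, the precision-weighted average.
Prior precision 1/σ₀² = 1/9; data precision n/σ² = 5/16 = 0.3125.
μ̂ = ((1/9)·6 + 0.3125·5.62) / (1/9 + 0.3125) = (1163/480)/(61/144) = 3489/610 ≈ 5.7197.

μ̂_MAP = 5.7197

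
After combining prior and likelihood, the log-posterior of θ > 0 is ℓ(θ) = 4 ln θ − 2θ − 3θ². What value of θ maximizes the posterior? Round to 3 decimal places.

θ̂_MAP = 0.667

ℓ'(θ) = 4/θ − 2 − 6θ. Setting this to zero and multiplying by θ: 6θ² + 2θ − 4 = 0.
θ = (−2 + √(2² + 4·6·4)) / (2·6) = (−2 + √100) / 12 = (−2 + 10)/12 = 2/3.
ℓ''(θ) = −4/θ² − 6 < 0, confirming a maximum.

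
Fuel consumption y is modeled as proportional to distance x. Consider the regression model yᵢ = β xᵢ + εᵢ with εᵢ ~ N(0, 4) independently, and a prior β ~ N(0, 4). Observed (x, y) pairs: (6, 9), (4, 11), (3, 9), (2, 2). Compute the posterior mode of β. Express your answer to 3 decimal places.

log p(β | y) = −Σ(yᵢ − βxᵢ)²/(2·4) − β²/(2·4) + const.
Setting the derivative to zero: Σxᵢ(yᵢ − βxᵢ)/4 − β/4 = 0, so β = Σxᵢyᵢ / (Σxᵢ² + σ²/τ²).
Σxᵢyᵢ = 6·9 + 4·11 + 3·9 + 2·2 = 129; Σxᵢ² = 65; σ²/τ² = 1.
β̂_MAP = 129 / (65 + 1) = 129/66 ≈ 1.955.

β̂_MAP = 1.955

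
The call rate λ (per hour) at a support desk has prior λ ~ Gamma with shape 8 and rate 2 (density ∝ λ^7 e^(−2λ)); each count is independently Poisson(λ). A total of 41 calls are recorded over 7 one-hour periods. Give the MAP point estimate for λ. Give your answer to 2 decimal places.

λ̂_MAP = 5.33

Σxᵢ = 41, n = 7.
Posterior ∝ λ^7e^(−2λ) · λ^41e^(−7λ) = λ^48e^(−9λ), i.e. Gamma(shape=49, rate=9).
The mode of a Gamma(a, b) with a ≥ 1 (shape–rate) is (a−1)/b = 48/9 ≈ 5.33.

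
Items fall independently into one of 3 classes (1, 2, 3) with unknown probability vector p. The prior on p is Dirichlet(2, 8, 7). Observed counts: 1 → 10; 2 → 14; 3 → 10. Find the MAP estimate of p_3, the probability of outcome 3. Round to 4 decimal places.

The posterior is Dirichlet(αᵢ + nᵢ) = Dirichlet(12, 22, 17).
For a Dirichlet(a₁,…,a_K) with all aᵢ > 1, the mode has j-th component (aⱼ − 1)/(Σaᵢ − K).
Here Σaᵢ = 51 and K = 3, so p_3 = (17 − 1)/(51 − 3) = 16/48 ≈ 0.3333.

MAP estimate: 0.3333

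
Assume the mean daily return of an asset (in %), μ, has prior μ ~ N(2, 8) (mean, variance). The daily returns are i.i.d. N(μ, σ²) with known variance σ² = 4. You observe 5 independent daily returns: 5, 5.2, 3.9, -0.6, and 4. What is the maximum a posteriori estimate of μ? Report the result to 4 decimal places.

n = 5; x̄ = (5 + 5.2 + 3.9 + (-0.6) + 4)/5 = 17.5/5 = 3.5.
For a Normal prior and Normal likelihood with known variance, the posterior is Normal; its mode equals its mean, the precision-weighted average.
Prior precision 1/σ₀² = 1/8 = 0.125; data precision n/σ² = 5/4 = 1.25.
μ̂ = (0.125·2 + 1.25·3.5) / (0.125 + 1.25) = 4.625/1.375 = 37/11 ≈ 3.3636.

μ̂_MAP = 3.3636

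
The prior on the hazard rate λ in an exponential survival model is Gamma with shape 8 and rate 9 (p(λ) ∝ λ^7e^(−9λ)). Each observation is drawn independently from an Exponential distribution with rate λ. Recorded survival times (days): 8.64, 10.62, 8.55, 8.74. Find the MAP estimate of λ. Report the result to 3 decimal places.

The Exponential(rate=λ) likelihood is ∝ λ^n e^(−λΣtᵢ). Here n = 4 and Σtᵢ = 8.64 + 10.62 + 8.55 + 8.74 = 36.55.
Posterior ∝ λ^7e^(−9λ) · λ^4e^(−36.55λ) = λ^11e^(−45.55λ), i.e. Gamma(12, 45.55).
Mode = (a−1)/b = 11/45.55 ≈ 0.241.

λ̂_MAP = 0.241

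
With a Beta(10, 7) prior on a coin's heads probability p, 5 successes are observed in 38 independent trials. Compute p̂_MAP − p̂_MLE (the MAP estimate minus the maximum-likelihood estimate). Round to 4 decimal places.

MAP − MLE = 0.1326

Posterior is Beta(15, 40); MAP = (15−1)/(55−2) = 14/53 ≈ 0.26415.
MLE ignores the prior: p̂_MLE = k/n = 5/38 ≈ 0.13158.
Difference = 14/53 − 5/38 = 267/2014 ≈ 0.1326.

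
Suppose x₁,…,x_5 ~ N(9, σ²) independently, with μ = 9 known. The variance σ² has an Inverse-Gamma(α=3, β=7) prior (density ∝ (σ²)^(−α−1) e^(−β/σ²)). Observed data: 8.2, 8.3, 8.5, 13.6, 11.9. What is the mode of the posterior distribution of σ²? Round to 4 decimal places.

Sum of squared deviations about the known mean: SS = (8.2−9)² + (8.3−9)² + (8.5−9)² + (13.6−9)² + (11.9−9)² = 30.95.
The Normal likelihood contributes (σ²)^(−n/2) exp(−SS/(2σ²)), so the posterior is Inverse-Gamma(α + n/2, β + SS/2) = Inverse-Gamma(5.5, 22.475).
The mode of Inverse-Gamma(a, b) is b/(a+1) = 22.475/6.5 ≈ 3.4577.

σ̂²_MAP = 3.4577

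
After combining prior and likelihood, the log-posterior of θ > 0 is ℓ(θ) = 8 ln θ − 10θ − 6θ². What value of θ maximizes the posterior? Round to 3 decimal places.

ℓ'(θ) = 8/θ − 10 − 12θ. Setting this to zero and multiplying by θ: 12θ² + 10θ − 8 = 0.
θ = (−10 + √(10² + 4·12·8)) / (2·12) = (−10 + √484) / 24 = (−10 + 22)/24 = 1/2.
ℓ''(θ) = −8/θ² − 12 < 0, confirming a maximum.

θ̂_MAP = 0.500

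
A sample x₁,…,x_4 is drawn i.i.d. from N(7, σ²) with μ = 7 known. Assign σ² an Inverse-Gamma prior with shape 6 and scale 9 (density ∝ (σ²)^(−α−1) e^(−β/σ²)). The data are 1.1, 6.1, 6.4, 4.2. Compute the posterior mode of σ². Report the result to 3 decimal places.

Sum of squared deviations about the known mean: SS = (1.1−7)² + (6.1−7)² + (6.4−7)² + (4.2−7)² = 43.82.
The Normal likelihood contributes (σ²)^(−n/2) exp(−SS/(2σ²)), so the posterior is Inverse-Gamma(α + n/2, β + SS/2) = Inverse-Gamma(8, 30.91).
The mode of Inverse-Gamma(a, b) is b/(a+1) = 30.91/9 ≈ 3.434.

σ̂²_MAP = 3.434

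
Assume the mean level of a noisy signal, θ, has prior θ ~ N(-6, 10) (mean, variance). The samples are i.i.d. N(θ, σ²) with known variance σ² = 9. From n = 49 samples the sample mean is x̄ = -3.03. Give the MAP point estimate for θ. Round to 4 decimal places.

n = 49, x̄ = -3.03.
For a Normal prior and Normal likelihood with known variance, the posterior is Normal; its mode equals its mean, the precision-weighted average.
Prior precision 1/σ₀² = 1/10 = 0.1; data precision n/σ² = 49/9.
θ̂ = (0.1·(-6) + (49/9)·(-3.03)) / (0.1 + 49/9) = (-5129/300)/(499/90) = -15387/4990 ≈ -3.0836.

θ̂_MAP = -3.0836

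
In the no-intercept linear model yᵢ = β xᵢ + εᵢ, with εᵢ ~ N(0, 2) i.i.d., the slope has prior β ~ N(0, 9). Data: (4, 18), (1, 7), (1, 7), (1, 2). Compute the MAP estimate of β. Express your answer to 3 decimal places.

log p(β | y) = −Σ(yᵢ − βxᵢ)²/(2·2) − β²/(2·9) + const.
Setting the derivative to zero: Σxᵢ(yᵢ − βxᵢ)/2 − β/9 = 0, so β = Σxᵢyᵢ / (Σxᵢ² + σ²/τ²).
Σxᵢyᵢ = 4·18 + 1·7 + 1·7 + 1·2 = 88; Σxᵢ² = 19; σ²/τ² = 2/9.
β̂_MAP = 88 / (19 + 2/9) = 88/(173/9) = 792/173 ≈ 4.578.

β̂_MAP = 4.578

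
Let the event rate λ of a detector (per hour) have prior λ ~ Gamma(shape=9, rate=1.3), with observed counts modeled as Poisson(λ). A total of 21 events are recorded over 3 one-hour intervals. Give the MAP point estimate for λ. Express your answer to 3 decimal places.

Σxᵢ = 21, n = 3.
Posterior ∝ λ^8e^(−1.3λ) · λ^21e^(−3λ) = λ^29e^(−4.3λ), i.e. Gamma(shape=30, rate=4.3).
The mode of a Gamma(a, b) with a ≥ 1 (shape–rate) is (a−1)/b = 29/4.3 ≈ 6.744.

λ̂_MAP = 6.744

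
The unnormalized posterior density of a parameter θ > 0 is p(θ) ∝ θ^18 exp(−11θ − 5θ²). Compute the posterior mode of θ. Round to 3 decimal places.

ℓ'(θ) = 18/θ − 11 − 10θ. Setting this to zero and multiplying by θ: 10θ² + 11θ − 18 = 0.
θ = (−11 + √(11² + 4·10·18)) / (2·10) = (−11 + √841) / 20 = (−11 + 29)/20 = 9/10.
ℓ''(θ) = −18/θ² − 10 < 0, confirming a maximum.

θ̂_MAP = 0.900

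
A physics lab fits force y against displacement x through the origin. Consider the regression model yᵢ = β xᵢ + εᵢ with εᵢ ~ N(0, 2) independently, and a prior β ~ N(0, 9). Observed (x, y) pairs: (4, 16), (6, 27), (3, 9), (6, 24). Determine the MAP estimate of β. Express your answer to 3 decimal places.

β̂_MAP = 4.083

log p(β | y) = −Σ(yᵢ − βxᵢ)²/(2·2) − β²/(2·9) + const.
Setting the derivative to zero: Σxᵢ(yᵢ − βxᵢ)/2 − β/9 = 0, so β = Σxᵢyᵢ / (Σxᵢ² + σ²/τ²).
Σxᵢyᵢ = 4·16 + 6·27 + 3·9 + 6·24 = 397; Σxᵢ² = 97; σ²/τ² = 2/9.
β̂_MAP = 397 / (97 + 2/9) = 397/(875/9) = 3573/875 ≈ 4.083.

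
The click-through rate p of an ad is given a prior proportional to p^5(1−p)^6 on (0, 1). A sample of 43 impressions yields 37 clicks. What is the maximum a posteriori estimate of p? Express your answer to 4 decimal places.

The prior density ∝ p^5(1−p)^6 is the kernel of Beta(6, 7).
Data: 37 successes in 43 trials. The binomial likelihood contributes p^37(1−p)^6, so the posterior is Beta(6+37, 7+6) = Beta(43, 13).
For Beta(a, b) with a, b > 1 the mode is (a−1)/(a+b−2) = 42/54 ≈ 0.7778.

p̂_MAP = 0.7778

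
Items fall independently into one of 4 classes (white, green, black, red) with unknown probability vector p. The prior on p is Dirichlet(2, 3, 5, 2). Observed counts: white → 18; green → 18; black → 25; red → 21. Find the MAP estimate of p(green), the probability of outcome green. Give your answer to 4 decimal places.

The posterior is Dirichlet(αᵢ + nᵢ) = Dirichlet(20, 21, 30, 23).
For a Dirichlet(a₁,…,a_K) with all aᵢ > 1, the mode has j-th component (aⱼ − 1)/(Σaᵢ − K).
Here Σaᵢ = 94 and K = 4, so p(green) = (21 − 1)/(94 − 4) = 20/90 ≈ 0.2222.

MAP estimate of p(green) = 0.2222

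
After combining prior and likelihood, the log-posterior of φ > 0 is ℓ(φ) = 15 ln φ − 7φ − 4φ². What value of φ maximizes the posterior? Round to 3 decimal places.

ℓ'(φ) = 15/φ − 7 − 8φ. Setting this to zero and multiplying by φ: 8φ² + 7φ − 15 = 0.
φ = (−7 + √(7² + 4·8·15)) / (2·8) = (−7 + √529) / 16 = (−7 + 23)/16 = 1.
ℓ''(φ) = −15/φ² − 8 < 0, confirming a maximum.

φ̂_MAP = 1.000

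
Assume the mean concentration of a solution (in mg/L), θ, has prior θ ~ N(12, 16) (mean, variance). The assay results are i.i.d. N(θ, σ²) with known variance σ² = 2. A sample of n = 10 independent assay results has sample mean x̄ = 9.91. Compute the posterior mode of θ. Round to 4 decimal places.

n = 10, x̄ = 9.91.
For a Normal prior and Normal likelihood with known variance, the posterior is Normal; its mode equals its mean, the precision-weighted average.
Prior precision 1/σ₀² = 1/16 = 0.0625; data precision n/σ² = 10/2 = 5.
θ̂ = (0.0625·12 + 5·9.91) / (0.0625 + 5) = 50.3/5.0625 = 4024/405 ≈ 9.9358.

θ̂_MAP = 9.9358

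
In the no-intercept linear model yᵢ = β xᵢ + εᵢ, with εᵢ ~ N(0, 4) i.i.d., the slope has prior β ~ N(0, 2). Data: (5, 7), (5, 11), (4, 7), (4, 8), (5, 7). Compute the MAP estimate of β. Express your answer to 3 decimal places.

log p(β | y) = −Σ(yᵢ − βxᵢ)²/(2·4) − β²/(2·2) + const.
Setting the derivative to zero: Σxᵢ(yᵢ − βxᵢ)/4 − β/2 = 0, so β = Σxᵢyᵢ / (Σxᵢ² + σ²/τ²).
Σxᵢyᵢ = 5·7 + 5·11 + 4·7 + 4·8 + 5·7 = 185; Σxᵢ² = 107; σ²/τ² = 2.
β̂_MAP = 185 / (107 + 2) = 185/109 ≈ 1.697.

β̂_MAP = 1.697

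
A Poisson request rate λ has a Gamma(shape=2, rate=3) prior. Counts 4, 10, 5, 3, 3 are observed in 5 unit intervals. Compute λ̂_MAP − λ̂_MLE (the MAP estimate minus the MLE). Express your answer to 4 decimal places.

Σxᵢ = 25. Posterior is Gamma(27, 8); MAP = (27−1)/8 = 26/8 ≈ 3.25000.
MLE = x̄ = 25/5 ≈ 5.00000.
Difference = 26/8 − 25/5 = -7/4 ≈ -1.7500.

MAP − MLE = -1.7500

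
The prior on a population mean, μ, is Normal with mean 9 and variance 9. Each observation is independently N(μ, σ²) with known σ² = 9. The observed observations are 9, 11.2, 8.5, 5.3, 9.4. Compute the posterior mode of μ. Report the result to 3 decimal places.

μ̂_MAP = 8.733

n = 5; x̄ = (9 + 11.2 + 8.5 + 5.3 + 9.4)/5 = 43.4/5 = 8.68.
For a Normal prior and Normal likelihood with known variance, the posterior is Normal; its mode equals its mean, the precision-weighted average.
Prior precision 1/σ₀² = 1/9; data precision n/σ² = 5/9.
μ̂ = ((1/9)·9 + (5/9)·8.68) / (1/9 + 5/9) = (262/45)/(2/3) = 131/15 ≈ 8.733.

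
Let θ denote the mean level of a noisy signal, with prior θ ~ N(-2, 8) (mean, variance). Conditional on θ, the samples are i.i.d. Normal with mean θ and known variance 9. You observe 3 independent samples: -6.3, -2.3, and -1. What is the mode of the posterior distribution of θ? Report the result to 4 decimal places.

n = 3; x̄ = ((-6.3) + (-2.3) + (-1))/3 = -9.6/3 = -3.2.
For a Normal prior and Normal likelihood with known variance, the posterior is Normal; its mode equals its mean, the precision-weighted average.
Prior precision 1/σ₀² = 1/8 = 0.125; data precision n/σ² = 3/9 = 1/3.
θ̂ = (0.125·(-2) + (1/3)·(-3.2)) / (0.125 + 1/3) = (-79/60)/(11/24) = -158/55 ≈ -2.8727.

θ̂_MAP = -2.8727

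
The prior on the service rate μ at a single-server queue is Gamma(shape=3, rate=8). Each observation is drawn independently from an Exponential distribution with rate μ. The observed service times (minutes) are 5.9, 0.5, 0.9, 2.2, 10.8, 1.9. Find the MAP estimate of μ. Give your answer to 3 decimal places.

The Exponential(rate=μ) likelihood is ∝ μ^n e^(−μΣtᵢ). Here n = 6 and Σtᵢ = 5.9 + 0.5 + 0.9 + 2.2 + 10.8 + 1.9 = 22.2.
Posterior ∝ μ^2e^(−8μ) · μ^6e^(−22.2μ) = μ^8e^(−30.2μ), i.e. Gamma(9, 30.2).
Mode = (a−1)/b = 8/30.2 ≈ 0.265.

μ̂_MAP = 0.265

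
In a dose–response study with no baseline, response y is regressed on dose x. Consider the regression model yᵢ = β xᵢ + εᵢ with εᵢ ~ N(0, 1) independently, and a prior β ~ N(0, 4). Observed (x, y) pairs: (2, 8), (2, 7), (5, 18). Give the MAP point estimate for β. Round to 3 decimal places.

log p(β | y) = −Σ(yᵢ − βxᵢ)²/(2·1) − β²/(2·4) + const.
Setting the derivative to zero: Σxᵢ(yᵢ − βxᵢ)/1 − β/4 = 0, so β = Σxᵢyᵢ / (Σxᵢ² + σ²/τ²).
Σxᵢyᵢ = 2·8 + 2·7 + 5·18 = 120; Σxᵢ² = 33; σ²/τ² = 0.25.
β̂_MAP = 120 / (33 + 0.25) = 120/33.25 ≈ 3.609.

β̂_MAP = 3.609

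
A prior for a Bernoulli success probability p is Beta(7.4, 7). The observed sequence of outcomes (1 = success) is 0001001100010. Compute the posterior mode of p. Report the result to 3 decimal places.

Prior: Beta(7.4, 7).
Data: 4 successes in 13 trials (from the sequence). The binomial likelihood contributes p^4(1−p)^9, so the posterior is Beta(7.4+4, 7+9) = Beta(11.4, 16).
For Beta(a, b) with a, b > 1 the mode is (a−1)/(a+b−2) = 10.4/25.4 ≈ 0.409.

p̂_MAP = 0.409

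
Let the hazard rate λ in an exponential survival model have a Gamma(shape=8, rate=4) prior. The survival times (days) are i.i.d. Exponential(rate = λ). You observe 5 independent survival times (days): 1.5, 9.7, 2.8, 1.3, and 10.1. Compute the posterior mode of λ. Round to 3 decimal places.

λ̂_MAP = 0.408

The Exponential(rate=λ) likelihood is ∝ λ^n e^(−λΣtᵢ). Here n = 5 and Σtᵢ = 1.5 + 9.7 + 2.8 + 1.3 + 10.1 = 25.4.
Posterior ∝ λ^7e^(−4λ) · λ^5e^(−25.4λ) = λ^12e^(−29.4λ), i.e. Gamma(13, 29.4).
Mode = (a−1)/b = 12/29.4 ≈ 0.408.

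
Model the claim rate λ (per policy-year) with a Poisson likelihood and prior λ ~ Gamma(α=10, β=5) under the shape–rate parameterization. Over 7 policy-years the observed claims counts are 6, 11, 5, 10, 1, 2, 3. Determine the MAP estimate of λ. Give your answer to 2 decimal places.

λ̂_MAP = 3.92

Σxᵢ = 6+11+5+10+1+2+3 = 38, with n = 7.
Posterior ∝ λ^9e^(−5λ) · λ^38e^(−7λ) = λ^47e^(−12λ), i.e. Gamma(shape=48, rate=12).
The mode of a Gamma(a, b) with a ≥ 1 (shape–rate) is (a−1)/b = 47/12 ≈ 3.92.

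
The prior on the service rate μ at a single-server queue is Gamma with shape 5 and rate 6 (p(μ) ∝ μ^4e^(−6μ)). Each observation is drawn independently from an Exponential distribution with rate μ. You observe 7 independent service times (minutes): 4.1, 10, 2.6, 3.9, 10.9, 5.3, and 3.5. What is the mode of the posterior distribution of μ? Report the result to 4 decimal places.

The Exponential(rate=μ) likelihood is ∝ μ^n e^(−μΣtᵢ). Here n = 7 and Σtᵢ = 4.1 + 10 + 2.6 + 3.9 + 10.9 + 5.3 + 3.5 = 40.3.
Posterior ∝ μ^4e^(−6μ) · μ^7e^(−40.3μ) = μ^11e^(−46.3μ), i.e. Gamma(12, 46.3).
Mode = (a−1)/b = 11/46.3 ≈ 0.2376.

μ̂_MAP = 0.2376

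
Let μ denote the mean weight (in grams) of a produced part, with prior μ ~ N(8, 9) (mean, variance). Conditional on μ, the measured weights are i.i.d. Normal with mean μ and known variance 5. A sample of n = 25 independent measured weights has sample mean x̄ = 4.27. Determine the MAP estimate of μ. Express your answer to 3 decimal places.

μ̂_MAP = 4.351

n = 25, x̄ = 4.27.
For a Normal prior and Normal likelihood with known variance, the posterior is Normal; its mode equals its mean, the precision-weighted average.
Prior precision 1/σ₀² = 1/9; data precision n/σ² = 25/5 = 5.
μ̂ = ((1/9)·8 + 5·4.27) / (1/9 + 5) = (4003/180)/(46/9) = 4003/920 ≈ 4.351.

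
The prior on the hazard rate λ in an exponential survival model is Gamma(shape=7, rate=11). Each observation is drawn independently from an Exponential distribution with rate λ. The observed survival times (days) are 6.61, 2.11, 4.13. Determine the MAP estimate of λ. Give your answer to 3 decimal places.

The Exponential(rate=λ) likelihood is ∝ λ^n e^(−λΣtᵢ). Here n = 3 and Σtᵢ = 6.61 + 2.11 + 4.13 = 12.85.
Posterior ∝ λ^6e^(−11λ) · λ^3e^(−12.85λ) = λ^9e^(−23.85λ), i.e. Gamma(10, 23.85).
Mode = (a−1)/b = 9/23.85 ≈ 0.377.

λ̂_MAP = 0.377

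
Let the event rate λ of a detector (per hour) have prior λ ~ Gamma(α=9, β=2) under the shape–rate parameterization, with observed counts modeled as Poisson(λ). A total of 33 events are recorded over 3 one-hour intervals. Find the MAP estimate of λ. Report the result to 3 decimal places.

λ̂_MAP = 8.200

Σxᵢ = 33, n = 3.
Posterior ∝ λ^8e^(−2λ) · λ^33e^(−3λ) = λ^41e^(−5λ), i.e. Gamma(shape=42, rate=5).
The mode of a Gamma(a, b) with a ≥ 1 (shape–rate) is (a−1)/b = 41/5 ≈ 8.200.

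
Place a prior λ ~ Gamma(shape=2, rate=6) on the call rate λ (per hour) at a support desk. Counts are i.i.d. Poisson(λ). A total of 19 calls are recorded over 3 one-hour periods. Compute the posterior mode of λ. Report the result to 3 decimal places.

λ̂_MAP = 2.222

Σxᵢ = 19, n = 3.
Posterior ∝ λe^(−6λ) · λ^19e^(−3λ) = λ^20e^(−9λ), i.e. Gamma(shape=21, rate=9).
The mode of a Gamma(a, b) with a ≥ 1 (shape–rate) is (a−1)/b = 20/9 ≈ 2.222.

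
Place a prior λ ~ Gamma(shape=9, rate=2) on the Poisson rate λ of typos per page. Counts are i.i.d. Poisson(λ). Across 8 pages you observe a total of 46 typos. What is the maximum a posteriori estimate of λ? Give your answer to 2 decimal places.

λ̂_MAP = 5.40

Σxᵢ = 46, n = 8.
Posterior ∝ λ^8e^(−2λ) · λ^46e^(−8λ) = λ^54e^(−10λ), i.e. Gamma(shape=55, rate=10).
The mode of a Gamma(a, b) with a ≥ 1 (shape–rate) is (a−1)/b = 54/10 ≈ 5.40.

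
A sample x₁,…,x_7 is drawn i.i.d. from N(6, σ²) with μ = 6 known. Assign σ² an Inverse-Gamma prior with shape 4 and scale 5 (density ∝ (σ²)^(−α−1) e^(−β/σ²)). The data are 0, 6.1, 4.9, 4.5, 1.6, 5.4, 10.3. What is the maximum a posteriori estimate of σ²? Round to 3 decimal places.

σ̂²_MAP = 5.158

Sum of squared deviations about the known mean: SS = (0−6)² + (6.1−6)² + (4.9−6)² + (4.5−6)² + (1.6−6)² + (5.4−6)² + (10.3−6)² = 77.68.
The Normal likelihood contributes (σ²)^(−n/2) exp(−SS/(2σ²)), so the posterior is Inverse-Gamma(α + n/2, β + SS/2) = Inverse-Gamma(7.5, 43.84).
The mode of Inverse-Gamma(a, b) is b/(a+1) = 43.84/8.5 ≈ 5.158.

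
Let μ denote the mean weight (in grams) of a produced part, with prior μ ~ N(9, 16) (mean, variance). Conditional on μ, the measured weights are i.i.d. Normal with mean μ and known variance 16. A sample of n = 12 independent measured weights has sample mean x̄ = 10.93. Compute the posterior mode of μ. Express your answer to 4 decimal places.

μ̂_MAP = 10.7815

n = 12, x̄ = 10.93.
For a Normal prior and Normal likelihood with known variance, the posterior is Normal; its mode equals its mean, the precision-weighted average.
Prior precision 1/σ₀² = 1/16 = 0.0625; data precision n/σ² = 12/16 = 0.75.
μ̂ = (0.0625·9 + 0.75·10.93) / (0.0625 + 0.75) = 8.76/0.8125 = 3504/325 ≈ 10.7815.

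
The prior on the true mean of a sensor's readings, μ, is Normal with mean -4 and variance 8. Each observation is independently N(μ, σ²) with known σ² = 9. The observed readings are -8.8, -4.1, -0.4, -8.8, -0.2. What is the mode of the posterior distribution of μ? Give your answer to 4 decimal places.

μ̂_MAP = -4.3755

n = 5; x̄ = ((-8.8) + (-4.1) + (-0.4) + (-8.8) + (-0.2))/5 = -22.3/5 = -4.46.
For a Normal prior and Normal likelihood with known variance, the posterior is Normal; its mode equals its mean, the precision-weighted average.
Prior precision 1/σ₀² = 1/8 = 0.125; data precision n/σ² = 5/9.
μ̂ = (0.125·(-4) + (5/9)·(-4.46)) / (0.125 + 5/9) = (-134/45)/(49/72) = -1072/245 ≈ -4.3755.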